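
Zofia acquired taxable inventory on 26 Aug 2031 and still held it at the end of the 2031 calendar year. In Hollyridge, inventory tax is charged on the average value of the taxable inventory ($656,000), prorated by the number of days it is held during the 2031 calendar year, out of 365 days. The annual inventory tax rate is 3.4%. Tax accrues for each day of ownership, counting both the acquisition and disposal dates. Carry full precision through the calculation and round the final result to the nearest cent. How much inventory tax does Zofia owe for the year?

Days held (26 Aug – 31 Dec 2031): 128 out of 365
Tax = $656,000 × 3.4% × 128/365 = $7,821.6767

$7,821.68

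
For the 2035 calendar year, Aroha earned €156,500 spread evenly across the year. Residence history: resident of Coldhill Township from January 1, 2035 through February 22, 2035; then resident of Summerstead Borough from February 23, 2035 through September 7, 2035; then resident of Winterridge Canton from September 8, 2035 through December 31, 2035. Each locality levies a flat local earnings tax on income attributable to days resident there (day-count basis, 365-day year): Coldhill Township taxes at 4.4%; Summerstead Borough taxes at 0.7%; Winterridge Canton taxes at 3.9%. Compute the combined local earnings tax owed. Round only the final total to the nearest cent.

Coldhill Township, January 1 – February 22, 2035: 53 days → €156,500 × 4.4% × 53/365 = €999.8849
Summerstead Borough, February 23 – September 7, 2035: 197 days → €156,500 × 0.7% × 197/365 = €591.2699
Winterridge Canton, September 8 – December 31, 2035: 115 days → €156,500 × 3.9% × 115/365 = €1,923.0205
Total = €3,514.1753

€3,514.18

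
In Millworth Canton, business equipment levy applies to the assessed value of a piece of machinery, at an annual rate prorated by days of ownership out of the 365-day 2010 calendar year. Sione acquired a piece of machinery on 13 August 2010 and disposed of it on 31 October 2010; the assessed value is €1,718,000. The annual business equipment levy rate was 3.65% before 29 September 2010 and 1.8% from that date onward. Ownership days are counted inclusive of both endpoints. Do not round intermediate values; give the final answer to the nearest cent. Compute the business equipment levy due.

€10,870.47

13 August – 28 September 2010: 47 days at 3.65% → €1,718,000 × 3.65% × 47/365 = €8,074.6000
29 September – 31 October 2010: 33 days at 1.8% → €1,718,000 × 1.8% × 33/365 = €2,795.8685
Total = €10,870.4685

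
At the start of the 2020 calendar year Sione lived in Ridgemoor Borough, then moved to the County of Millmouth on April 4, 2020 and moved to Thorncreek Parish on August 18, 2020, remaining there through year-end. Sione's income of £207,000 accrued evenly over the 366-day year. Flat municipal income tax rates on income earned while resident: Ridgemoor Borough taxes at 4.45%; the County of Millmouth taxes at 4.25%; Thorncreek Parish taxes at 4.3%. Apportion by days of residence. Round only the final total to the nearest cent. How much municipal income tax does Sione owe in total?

Ridgemoor Borough, January 1 – April 3, 2020: 94 days → £207,000 × 4.45% × 94/366 = £2,365.7951
The County of Millmouth, April 4 – August 17, 2020: 136 days → £207,000 × 4.25% × 136/366 = £3,269.0164
Thorncreek Parish, August 18 – December 31, 2020: 136 days → £207,000 × 4.3% × 136/366 = £3,307.4754
Total = £8,942.2869

£8,942.29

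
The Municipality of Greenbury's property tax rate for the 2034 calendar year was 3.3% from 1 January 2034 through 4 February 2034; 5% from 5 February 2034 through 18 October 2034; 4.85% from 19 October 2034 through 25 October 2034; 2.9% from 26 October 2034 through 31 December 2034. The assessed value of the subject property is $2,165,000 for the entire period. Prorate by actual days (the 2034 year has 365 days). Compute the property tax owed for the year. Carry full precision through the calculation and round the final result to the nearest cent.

$96,312.84

1 January – 4 February 2034: 35 days at 3.3% → $2,165,000 × 3.3% × 35/365 = $6,850.8904
5 February – 18 October 2034: 256 days at 5% → $2,165,000 × 5% × 256/365 = $75,923.2877
19 October – 25 October 2034: 7 days at 4.85% → $2,165,000 × 4.85% × 7/365 = $2,013.7466
26 October – 31 December 2034: 67 days at 2.9% → $2,165,000 × 2.9% × 67/365 = $11,524.9178
Total = $96,312.8425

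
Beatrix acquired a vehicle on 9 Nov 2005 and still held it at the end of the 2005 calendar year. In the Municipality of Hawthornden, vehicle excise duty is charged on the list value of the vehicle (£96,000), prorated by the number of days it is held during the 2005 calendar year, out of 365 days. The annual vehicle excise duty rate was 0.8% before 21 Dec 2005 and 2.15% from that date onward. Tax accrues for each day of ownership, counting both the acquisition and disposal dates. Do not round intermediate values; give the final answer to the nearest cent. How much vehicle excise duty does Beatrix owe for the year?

9 Nov – 20 Dec 2005: 42 days at 0.8% → £96,000 × 0.8% × 42/365 = £88.3726
21 Dec – 31 Dec 2005: 11 days at 2.15% → £96,000 × 2.15% × 11/365 = £62.2027
Total = £150.5753

£150.58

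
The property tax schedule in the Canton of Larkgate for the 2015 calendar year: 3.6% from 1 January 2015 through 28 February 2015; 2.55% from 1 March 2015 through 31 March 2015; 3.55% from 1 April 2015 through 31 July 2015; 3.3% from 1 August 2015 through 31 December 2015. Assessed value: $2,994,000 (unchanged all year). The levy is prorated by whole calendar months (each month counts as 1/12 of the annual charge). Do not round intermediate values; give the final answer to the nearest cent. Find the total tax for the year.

1 January – 28 February 2015: 2 months at 3.6% → $2,994,000 × 3.6% × 2/12 = $17,964.0000
1 March – 31 March 2015: 1 month at 2.55% → $2,994,000 × 2.55% × 1/12 = $6,362.2500
1 April – 31 July 2015: 4 months at 3.55% → $2,994,000 × 3.55% × 4/12 = $35,429.0000
1 August – 31 December 2015: 5 months at 3.3% → $2,994,000 × 3.3% × 5/12 = $41,167.5000
Total = $100,922.7500

$100,922.75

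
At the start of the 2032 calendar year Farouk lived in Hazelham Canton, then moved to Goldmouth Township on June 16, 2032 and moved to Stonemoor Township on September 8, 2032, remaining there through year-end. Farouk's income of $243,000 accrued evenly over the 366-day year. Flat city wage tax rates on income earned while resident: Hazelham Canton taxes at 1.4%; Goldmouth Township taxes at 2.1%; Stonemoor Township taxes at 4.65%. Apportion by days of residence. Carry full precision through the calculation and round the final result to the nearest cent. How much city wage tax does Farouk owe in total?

$6,273.85

Hazelham Canton, January 1 – June 15, 2032: 167 days → $243,000 × 1.4% × 167/366 = $1,552.2787
Goldmouth Township, June 16 – September 7, 2032: 84 days → $243,000 × 2.1% × 84/366 = $1,171.1803
Stonemoor Township, September 8 – December 31, 2032: 115 days → $243,000 × 4.65% × 115/366 = $3,550.3893
Total = $6,273.8484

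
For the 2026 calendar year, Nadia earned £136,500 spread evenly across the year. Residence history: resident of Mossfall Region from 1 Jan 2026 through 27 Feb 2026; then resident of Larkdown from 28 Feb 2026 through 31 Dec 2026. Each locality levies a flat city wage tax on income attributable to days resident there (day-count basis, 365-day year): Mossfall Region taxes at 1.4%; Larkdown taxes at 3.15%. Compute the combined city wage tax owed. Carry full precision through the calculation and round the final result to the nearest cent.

Mossfall Region, 1 Jan – 27 Feb 2026: 58 days → £136,500 × 1.4% × 58/365 = £303.6658
Larkdown, 28 Feb – 31 Dec 2026: 307 days → £136,500 × 3.15% × 307/365 = £3,616.5021
Total = £3,920.1678

£3,920.17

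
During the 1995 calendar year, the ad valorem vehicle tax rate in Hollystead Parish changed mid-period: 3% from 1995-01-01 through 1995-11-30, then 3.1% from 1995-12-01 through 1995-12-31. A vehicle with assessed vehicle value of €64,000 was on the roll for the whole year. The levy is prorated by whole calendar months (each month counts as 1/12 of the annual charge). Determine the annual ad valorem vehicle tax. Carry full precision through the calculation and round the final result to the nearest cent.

1995-01-01 to 1995-11-30: 11 months at 3% → €64,000 × 3% × 11/12 = €1,760.0000
1995-12-01 to 1995-12-31: 1 month at 3.1% → €64,000 × 3.1% × 1/12 = €165.3333
Total = €1,925.3333

€1,925.33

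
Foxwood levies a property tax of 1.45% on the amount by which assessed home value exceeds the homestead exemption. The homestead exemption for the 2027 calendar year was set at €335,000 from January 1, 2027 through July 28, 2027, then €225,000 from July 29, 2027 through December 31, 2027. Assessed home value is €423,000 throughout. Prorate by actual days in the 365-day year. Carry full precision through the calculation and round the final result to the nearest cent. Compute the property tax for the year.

January 1 – July 28, 2027: 209 days, exemption €335,000 → (€423,000 − €335,000) × 1.45% × 209/365 = €730.6411
July 29 – December 31, 2027: 156 days, exemption €225,000 → (€423,000 − €225,000) × 1.45% × 156/365 = €1,227.0575
Total = €1,957.6986

€1,957.70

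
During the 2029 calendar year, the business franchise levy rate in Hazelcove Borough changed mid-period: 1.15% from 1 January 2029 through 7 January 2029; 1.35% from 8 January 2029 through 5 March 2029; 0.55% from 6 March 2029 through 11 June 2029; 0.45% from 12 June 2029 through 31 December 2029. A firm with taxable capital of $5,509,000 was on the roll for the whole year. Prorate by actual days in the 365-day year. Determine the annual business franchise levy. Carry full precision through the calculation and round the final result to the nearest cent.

1 January – 7 January 2029: 7 days at 1.15% → $5,509,000 × 1.15% × 7/365 = $1,214.9986
8 January – 5 March 2029: 57 days at 1.35% → $5,509,000 × 1.35% × 57/365 = $11,614.1795
6 March – 11 June 2029: 98 days at 0.55% → $5,509,000 × 0.55% × 98/365 = $8,135.2082
12 June – 31 December 2029: 203 days at 0.45% → $5,509,000 × 0.45% × 203/365 = $13,787.5932
Total = $34,751.9795

$34,751.98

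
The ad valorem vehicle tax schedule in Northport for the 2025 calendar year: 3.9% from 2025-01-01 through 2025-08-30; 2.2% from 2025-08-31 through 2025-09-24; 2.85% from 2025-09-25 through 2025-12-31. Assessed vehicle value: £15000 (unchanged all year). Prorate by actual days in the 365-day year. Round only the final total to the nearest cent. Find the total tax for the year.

£525.25

2025-01-01 to 2025-08-30: 242 days at 3.9% → £15000 × 3.9% × 242/365 = £387.8630
2025-08-31 to 2025-09-24: 25 days at 2.2% → £15000 × 2.2% × 25/365 = £22.6027
2025-09-25 to 2025-12-31: 98 days at 2.85% → £15000 × 2.85% × 98/365 = £114.7808
Total = £525.2466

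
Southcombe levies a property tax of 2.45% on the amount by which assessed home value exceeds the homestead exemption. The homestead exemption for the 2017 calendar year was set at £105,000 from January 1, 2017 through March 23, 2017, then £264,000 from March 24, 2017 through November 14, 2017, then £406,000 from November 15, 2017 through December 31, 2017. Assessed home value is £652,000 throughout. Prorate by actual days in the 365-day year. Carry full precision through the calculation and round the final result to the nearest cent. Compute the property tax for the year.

£9,933.17

January 1 – March 23, 2017: 82 days, exemption £105,000 → (£652,000 − £105,000) × 2.45% × 82/365 = £3,010.7479
March 24 – November 14, 2017: 236 days, exemption £264,000 → (£652,000 − £264,000) × 2.45% × 236/365 = £6,146.3452
November 15 – December 31, 2017: 47 days, exemption £406,000 → (£652,000 − £406,000) × 2.45% × 47/365 = £776.0795
Total = £9,933.1726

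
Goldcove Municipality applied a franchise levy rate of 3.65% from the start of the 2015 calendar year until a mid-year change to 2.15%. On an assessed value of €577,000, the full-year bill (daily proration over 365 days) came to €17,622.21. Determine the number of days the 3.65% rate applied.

Let d = days at the first rate; then 365 − d days at the second rate.
€577,000 × [3.65%·d + 2.15%·(365−d)] / 365 = €17,622.21
Solving gives d = 220, so the new rate took effect on 9 Aug 2015.

220 days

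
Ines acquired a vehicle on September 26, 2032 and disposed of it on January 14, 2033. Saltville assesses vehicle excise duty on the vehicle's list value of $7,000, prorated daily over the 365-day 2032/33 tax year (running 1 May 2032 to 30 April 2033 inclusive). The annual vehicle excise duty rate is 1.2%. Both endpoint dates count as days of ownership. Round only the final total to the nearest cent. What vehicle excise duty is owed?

$25.55

Days held (September 26, 2032 – January 14, 2033): 111 out of 365
Tax = $7,000 × 1.2% × 111/365 = $25.5452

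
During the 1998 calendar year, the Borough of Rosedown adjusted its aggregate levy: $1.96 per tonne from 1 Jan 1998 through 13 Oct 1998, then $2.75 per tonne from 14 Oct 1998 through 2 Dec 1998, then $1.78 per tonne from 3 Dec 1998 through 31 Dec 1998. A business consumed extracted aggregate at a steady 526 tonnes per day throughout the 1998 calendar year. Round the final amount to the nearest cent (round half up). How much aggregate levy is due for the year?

1 Jan – 13 Oct 1998: 286 days × 526 tonnes/day = 150,436 tonnes at $1.96/tonne → $294854.56
14 Oct – 2 Dec 1998: 50 days × 526 tonnes/day = 26,300 tonnes at $2.75/tonne → $72325.00
3 Dec – 31 Dec 1998: 29 days × 526 tonnes/day = 15,254 tonnes at $1.78/tonne → $27152.12

$394331.68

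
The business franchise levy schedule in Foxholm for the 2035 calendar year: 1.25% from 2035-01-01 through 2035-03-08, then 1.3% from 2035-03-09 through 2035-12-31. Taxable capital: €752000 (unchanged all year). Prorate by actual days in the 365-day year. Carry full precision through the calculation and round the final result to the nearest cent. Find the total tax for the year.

2035-01-01 to 2035-03-08: 67 days at 1.25% → €752000 × 1.25% × 67/365 = €1725.4795
2035-03-09 to 2035-12-31: 298 days at 1.3% → €752000 × 1.3% × 298/365 = €7981.5014
Total = €9706.9808

€9706.98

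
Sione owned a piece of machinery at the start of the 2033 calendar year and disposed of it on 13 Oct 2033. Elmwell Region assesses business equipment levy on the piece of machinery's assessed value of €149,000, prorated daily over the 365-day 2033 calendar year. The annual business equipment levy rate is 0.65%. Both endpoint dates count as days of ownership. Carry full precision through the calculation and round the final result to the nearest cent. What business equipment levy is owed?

€758.88

Days held (1 Jan – 13 Oct 2033): 286 out of 365
Tax = €149,000 × 0.65% × 286/365 = €758.8795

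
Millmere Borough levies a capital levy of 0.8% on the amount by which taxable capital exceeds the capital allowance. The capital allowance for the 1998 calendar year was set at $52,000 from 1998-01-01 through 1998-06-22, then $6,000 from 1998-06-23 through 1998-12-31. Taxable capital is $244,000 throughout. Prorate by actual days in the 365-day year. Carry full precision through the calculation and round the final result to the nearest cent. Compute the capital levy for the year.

1998-01-01 to 1998-06-22: 173 days, exemption $52,000 → ($244,000 − $52,000) × 0.8% × 173/365 = $728.0219
1998-06-23 to 1998-12-31: 192 days, exemption $6,000 → ($244,000 − $6,000) × 0.8% × 192/365 = $1,001.5562
Total = $1,729.5781

$1,729.58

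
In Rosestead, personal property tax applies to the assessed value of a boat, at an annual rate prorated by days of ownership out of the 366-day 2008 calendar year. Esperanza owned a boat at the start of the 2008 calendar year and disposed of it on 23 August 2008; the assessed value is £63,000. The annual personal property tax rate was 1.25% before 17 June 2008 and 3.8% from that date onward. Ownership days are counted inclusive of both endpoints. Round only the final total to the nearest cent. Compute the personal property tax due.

£806.26

1 January – 16 June 2008: 168 days at 1.25% → £63,000 × 1.25% × 168/366 = £361.4754
17 June – 23 August 2008: 68 days at 3.8% → £63,000 × 3.8% × 68/366 = £444.7869
Total = £806.2623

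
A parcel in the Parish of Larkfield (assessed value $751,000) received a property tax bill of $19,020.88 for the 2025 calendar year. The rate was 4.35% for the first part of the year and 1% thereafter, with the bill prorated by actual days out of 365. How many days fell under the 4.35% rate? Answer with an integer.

Let d = days at the first rate; then 365 − d days at the second rate.
$751,000 × [4.35%·d + 1%·(365−d)] / 365 = $19,020.88
Solving gives d = 167, so the new rate took effect on 17 June 2025.

167 days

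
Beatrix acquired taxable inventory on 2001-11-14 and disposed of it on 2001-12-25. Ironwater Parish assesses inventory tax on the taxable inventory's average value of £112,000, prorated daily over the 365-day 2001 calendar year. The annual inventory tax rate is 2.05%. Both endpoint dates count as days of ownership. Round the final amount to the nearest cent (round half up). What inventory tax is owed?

Days held (2001-11-14 to 2001-12-25): 42 out of 365
Tax = £112,000 × 2.05% × 42/365 = £264.1973

£264.20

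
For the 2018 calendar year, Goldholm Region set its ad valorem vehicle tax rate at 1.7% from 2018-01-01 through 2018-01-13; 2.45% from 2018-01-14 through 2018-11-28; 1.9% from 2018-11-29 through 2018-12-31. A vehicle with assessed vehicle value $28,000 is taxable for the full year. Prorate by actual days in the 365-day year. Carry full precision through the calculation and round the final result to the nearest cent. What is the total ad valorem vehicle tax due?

2018-01-01 to 2018-01-13: 13 days at 1.7% → $28,000 × 1.7% × 13/365 = $16.9534
2018-01-14 to 2018-11-28: 319 days at 2.45% → $28,000 × 2.45% × 319/365 = $599.5452
2018-11-29 to 2018-12-31: 33 days at 1.9% → $28,000 × 1.9% × 33/365 = $48.0986
Total = $664.5973

$664.60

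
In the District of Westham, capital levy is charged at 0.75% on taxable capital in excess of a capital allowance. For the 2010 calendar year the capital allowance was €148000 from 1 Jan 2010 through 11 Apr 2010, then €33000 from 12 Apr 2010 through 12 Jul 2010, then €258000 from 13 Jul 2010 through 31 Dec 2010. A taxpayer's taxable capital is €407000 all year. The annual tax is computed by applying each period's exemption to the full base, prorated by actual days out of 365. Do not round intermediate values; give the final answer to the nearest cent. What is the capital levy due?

1 Jan – 11 Apr 2010: 101 days, exemption €148000 → (€407000 − €148000) × 0.75% × 101/365 = €537.5137
12 Apr – 12 Jul 2010: 92 days, exemption €33000 → (€407000 − €33000) × 0.75% × 92/365 = €707.0137
13 Jul – 31 Dec 2010: 172 days, exemption €258000 → (€407000 − €258000) × 0.75% × 172/365 = €526.6027
Total = €1771.1301

€1771.13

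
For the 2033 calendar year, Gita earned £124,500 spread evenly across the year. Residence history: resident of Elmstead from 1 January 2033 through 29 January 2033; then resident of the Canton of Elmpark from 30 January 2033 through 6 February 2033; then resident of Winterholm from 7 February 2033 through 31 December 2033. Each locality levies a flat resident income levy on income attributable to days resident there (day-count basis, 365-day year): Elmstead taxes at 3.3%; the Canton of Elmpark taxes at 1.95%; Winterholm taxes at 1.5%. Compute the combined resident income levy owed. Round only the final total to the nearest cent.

£2,057.83

Elmstead, 1 January – 29 January 2033: 29 days → £124,500 × 3.3% × 29/365 = £326.4288
The Canton of Elmpark, 30 January – 6 February 2033: 8 days → £124,500 × 1.95% × 8/365 = £53.2110
Winterholm, 7 February – 31 December 2033: 328 days → £124,500 × 1.5% × 328/365 = £1,678.1918
Total = £2,057.8315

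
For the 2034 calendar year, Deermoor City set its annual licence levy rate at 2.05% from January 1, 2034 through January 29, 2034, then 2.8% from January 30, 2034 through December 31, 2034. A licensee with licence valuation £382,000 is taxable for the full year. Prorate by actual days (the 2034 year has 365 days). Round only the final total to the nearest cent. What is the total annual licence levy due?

£10,468.37

January 1 – January 29, 2034: 29 days at 2.05% → £382,000 × 2.05% × 29/365 = £622.1890
January 30 – December 31, 2034: 336 days at 2.8% → £382,000 × 2.8% × 336/365 = £9,846.1808
Total = £10,468.3699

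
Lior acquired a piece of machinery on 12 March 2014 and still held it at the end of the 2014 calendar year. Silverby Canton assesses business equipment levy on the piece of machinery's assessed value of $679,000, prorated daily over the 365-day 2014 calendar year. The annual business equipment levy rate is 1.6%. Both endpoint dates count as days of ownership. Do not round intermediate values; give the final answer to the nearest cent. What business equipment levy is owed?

$8,780.49

Days held (12 March – 31 December 2014): 295 out of 365
Tax = $679,000 × 1.6% × 295/365 = $8,780.4932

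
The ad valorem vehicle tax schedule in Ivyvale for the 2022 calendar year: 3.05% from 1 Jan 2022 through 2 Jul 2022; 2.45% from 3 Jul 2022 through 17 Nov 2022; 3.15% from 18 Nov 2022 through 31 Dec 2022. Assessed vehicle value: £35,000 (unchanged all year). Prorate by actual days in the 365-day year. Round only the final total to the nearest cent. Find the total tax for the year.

1 Jan – 2 Jul 2022: 183 days at 3.05% → £35,000 × 3.05% × 183/365 = £535.2123
3 Jul – 17 Nov 2022: 138 days at 2.45% → £35,000 × 2.45% × 138/365 = £324.2055
18 Nov – 31 Dec 2022: 44 days at 3.15% → £35,000 × 3.15% × 44/365 = £132.9041
Total = £992.3219

£992.32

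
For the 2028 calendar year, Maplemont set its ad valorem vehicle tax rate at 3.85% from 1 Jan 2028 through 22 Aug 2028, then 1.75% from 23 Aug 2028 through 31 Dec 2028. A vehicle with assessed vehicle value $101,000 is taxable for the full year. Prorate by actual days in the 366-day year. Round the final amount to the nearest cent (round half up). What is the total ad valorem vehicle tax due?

$3,129.34

1 Jan – 22 Aug 2028: 235 days at 3.85% → $101,000 × 3.85% × 235/366 = $2,496.7145
23 Aug – 31 Dec 2028: 131 days at 1.75% → $101,000 × 1.75% × 131/366 = $632.6298
Total = $3,129.3443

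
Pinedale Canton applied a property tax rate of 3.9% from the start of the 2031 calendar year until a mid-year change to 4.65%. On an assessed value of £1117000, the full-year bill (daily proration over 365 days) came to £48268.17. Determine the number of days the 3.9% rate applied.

Let d = days at the first rate; then 365 − d days at the second rate.
£1117000 × [3.9%·d + 4.65%·(365−d)] / 365 = £48268.17
Solving gives d = 160, so the new rate took effect on 10 June 2031.

160 days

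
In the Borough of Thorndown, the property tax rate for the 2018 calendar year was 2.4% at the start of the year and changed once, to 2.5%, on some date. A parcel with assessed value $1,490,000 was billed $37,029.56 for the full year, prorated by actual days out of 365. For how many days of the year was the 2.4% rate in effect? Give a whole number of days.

54 days

Let d = days at the first rate; then 365 − d days at the second rate.
$1,490,000 × [2.4%·d + 2.5%·(365−d)] / 365 = $37,029.56
Solving gives d = 54, so the new rate took effect on 24 February 2018.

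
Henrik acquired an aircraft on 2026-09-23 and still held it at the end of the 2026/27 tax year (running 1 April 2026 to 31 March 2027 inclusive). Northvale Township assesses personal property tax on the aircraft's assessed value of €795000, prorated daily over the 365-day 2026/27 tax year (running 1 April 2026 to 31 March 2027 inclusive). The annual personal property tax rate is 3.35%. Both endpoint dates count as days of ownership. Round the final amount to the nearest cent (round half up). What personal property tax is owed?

€13863.49

Days held (2026-09-23 to 2027-03-31): 190 out of 365
Tax = €795000 × 3.35% × 190/365 = €13863.4932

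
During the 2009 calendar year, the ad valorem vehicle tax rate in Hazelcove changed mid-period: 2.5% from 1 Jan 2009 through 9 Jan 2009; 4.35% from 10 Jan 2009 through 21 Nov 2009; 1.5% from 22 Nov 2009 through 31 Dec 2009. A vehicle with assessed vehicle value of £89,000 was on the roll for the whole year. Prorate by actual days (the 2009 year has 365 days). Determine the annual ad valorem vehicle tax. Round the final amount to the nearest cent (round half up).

1 Jan – 9 Jan 2009: 9 days at 2.5% → £89,000 × 2.5% × 9/365 = £54.8630
10 Jan – 21 Nov 2009: 316 days at 4.35% → £89,000 × 4.35% × 316/365 = £3,351.7644
22 Nov – 31 Dec 2009: 40 days at 1.5% → £89,000 × 1.5% × 40/365 = £146.3014
Total = £3,552.9288

£3,552.93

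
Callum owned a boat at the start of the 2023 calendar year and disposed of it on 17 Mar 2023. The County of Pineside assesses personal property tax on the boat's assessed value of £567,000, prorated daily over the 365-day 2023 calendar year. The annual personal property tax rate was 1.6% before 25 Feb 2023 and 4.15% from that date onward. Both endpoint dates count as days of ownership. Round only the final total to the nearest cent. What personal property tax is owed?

£2,720.82

1 Jan – 24 Feb 2023: 55 days at 1.6% → £567,000 × 1.6% × 55/365 = £1,367.0137
25 Feb – 17 Mar 2023: 21 days at 4.15% → £567,000 × 4.15% × 21/365 = £1,353.8096
Total = £2,720.8233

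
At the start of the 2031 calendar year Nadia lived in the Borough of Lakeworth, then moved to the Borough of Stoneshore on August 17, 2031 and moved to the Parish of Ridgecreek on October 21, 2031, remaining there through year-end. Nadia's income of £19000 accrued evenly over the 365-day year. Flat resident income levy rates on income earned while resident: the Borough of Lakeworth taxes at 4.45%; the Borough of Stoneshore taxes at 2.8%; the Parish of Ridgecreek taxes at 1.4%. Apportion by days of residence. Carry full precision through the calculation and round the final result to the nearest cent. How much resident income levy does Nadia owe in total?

The Borough of Lakeworth, January 1 – August 16, 2031: 228 days → £19000 × 4.45% × 228/365 = £528.1479
The Borough of Stoneshore, August 17 – October 20, 2031: 65 days → £19000 × 2.8% × 65/365 = £94.7397
The Parish of Ridgecreek, October 21 – December 31, 2031: 72 days → £19000 × 1.4% × 72/365 = £52.4712
Total = £675.3589

£675.36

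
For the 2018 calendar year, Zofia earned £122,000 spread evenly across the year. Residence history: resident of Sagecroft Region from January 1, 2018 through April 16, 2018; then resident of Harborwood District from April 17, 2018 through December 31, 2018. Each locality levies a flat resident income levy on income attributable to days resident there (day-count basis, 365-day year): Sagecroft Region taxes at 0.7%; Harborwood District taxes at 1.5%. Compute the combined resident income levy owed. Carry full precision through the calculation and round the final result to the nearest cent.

£1,546.56

Sagecroft Region, January 1 – April 16, 2018: 106 days → £122,000 × 0.7% × 106/365 = £248.0110
Harborwood District, April 17 – December 31, 2018: 259 days → £122,000 × 1.5% × 259/365 = £1,298.5479
Total = £1,546.5589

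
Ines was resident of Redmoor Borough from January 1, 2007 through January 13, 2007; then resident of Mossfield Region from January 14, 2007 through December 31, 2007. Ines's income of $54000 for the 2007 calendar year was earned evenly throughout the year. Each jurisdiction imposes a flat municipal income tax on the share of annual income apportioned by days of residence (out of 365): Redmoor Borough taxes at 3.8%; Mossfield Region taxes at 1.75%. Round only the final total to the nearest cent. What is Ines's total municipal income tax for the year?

$984.43

Redmoor Borough, January 1 – January 13, 2007: 13 days → $54000 × 3.8% × 13/365 = $73.0849
Mossfield Region, January 14 – December 31, 2007: 352 days → $54000 × 1.75% × 352/365 = $911.3425
Total = $984.4274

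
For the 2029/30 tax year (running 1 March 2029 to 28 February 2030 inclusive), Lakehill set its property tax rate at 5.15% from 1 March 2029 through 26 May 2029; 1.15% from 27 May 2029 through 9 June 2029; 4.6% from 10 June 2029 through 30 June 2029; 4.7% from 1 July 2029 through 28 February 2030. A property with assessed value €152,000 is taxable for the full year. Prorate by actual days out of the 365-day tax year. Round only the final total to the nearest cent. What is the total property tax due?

1 March – 26 May 2029: 87 days at 5.15% → €152,000 × 5.15% × 87/365 = €1,865.8521
27 May – 9 June 2029: 14 days at 1.15% → €152,000 × 1.15% × 14/365 = €67.0466
10 June – 30 June 2029: 21 days at 4.6% → €152,000 × 4.6% × 21/365 = €402.2795
1 July 2029 – 28 February 2030: 243 days at 4.7% → €152,000 × 4.7% × 243/365 = €4,756.1425
Total = €7,091.3205

€7,091.32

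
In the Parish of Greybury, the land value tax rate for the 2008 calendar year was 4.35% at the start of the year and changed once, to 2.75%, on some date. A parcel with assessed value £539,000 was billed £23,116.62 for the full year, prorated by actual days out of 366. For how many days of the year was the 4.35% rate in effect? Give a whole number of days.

Let d = days at the first rate; then 366 − d days at the second rate.
£539,000 × [4.35%·d + 2.75%·(366−d)] / 366 = £23,116.62
Solving gives d = 352, so the new rate took effect on 18 December 2008.

352 days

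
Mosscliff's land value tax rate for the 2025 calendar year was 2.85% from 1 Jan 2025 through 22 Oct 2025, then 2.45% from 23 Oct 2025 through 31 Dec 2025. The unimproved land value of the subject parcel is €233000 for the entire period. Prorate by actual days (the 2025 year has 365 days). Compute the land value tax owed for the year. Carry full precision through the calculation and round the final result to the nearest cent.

1 Jan – 22 Oct 2025: 295 days at 2.85% → €233000 × 2.85% × 295/365 = €5366.9795
23 Oct – 31 Dec 2025: 70 days at 2.45% → €233000 × 2.45% × 70/365 = €1094.7808
Total = €6461.7603

€6461.76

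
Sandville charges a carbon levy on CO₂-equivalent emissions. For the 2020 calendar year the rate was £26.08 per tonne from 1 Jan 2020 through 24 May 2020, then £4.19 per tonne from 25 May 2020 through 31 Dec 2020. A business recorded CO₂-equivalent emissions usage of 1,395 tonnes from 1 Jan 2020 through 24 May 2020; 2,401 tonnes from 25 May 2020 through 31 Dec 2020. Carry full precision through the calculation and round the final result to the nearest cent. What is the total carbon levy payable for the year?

1 Jan – 24 May 2020: 1,395 tonnes at £26.08/tonne → £36381.60
25 May – 31 Dec 2020: 2,401 tonnes at £4.19/tonne → £10060.19

£46441.79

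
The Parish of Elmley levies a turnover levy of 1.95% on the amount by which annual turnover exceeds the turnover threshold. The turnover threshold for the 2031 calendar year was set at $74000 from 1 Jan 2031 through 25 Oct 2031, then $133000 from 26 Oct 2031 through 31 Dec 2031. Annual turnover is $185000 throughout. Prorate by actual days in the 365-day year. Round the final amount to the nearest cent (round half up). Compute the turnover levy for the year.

1 Jan – 25 Oct 2031: 298 days, exemption $74000 → ($185000 − $74000) × 1.95% × 298/365 = $1767.1808
26 Oct – 31 Dec 2031: 67 days, exemption $133000 → ($185000 − $133000) × 1.95% × 67/365 = $186.1315
Total = $1953.3123

$1953.31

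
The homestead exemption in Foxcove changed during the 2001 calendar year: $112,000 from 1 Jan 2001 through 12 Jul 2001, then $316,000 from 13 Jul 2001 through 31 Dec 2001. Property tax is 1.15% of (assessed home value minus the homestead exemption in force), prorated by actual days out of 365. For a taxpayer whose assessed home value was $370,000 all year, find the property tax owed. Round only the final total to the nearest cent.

1 Jan – 12 Jul 2001: 193 days, exemption $112,000 → ($370,000 − $112,000) × 1.15% × 193/365 = $1,568.8521
13 Jul – 31 Dec 2001: 172 days, exemption $316,000 → ($370,000 − $316,000) × 1.15% × 172/365 = $292.6356
Total = $1,861.4877

$1,861.49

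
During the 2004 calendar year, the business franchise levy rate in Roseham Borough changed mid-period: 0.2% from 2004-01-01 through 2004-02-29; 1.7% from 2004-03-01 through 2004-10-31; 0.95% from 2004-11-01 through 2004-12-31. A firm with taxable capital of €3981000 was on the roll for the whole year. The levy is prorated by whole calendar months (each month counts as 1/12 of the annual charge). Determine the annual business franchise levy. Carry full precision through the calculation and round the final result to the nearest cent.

€52748.25

2004-01-01 to 2004-02-29: 2 months at 0.2% → €3981000 × 0.2% × 2/12 = €1327.0000
2004-03-01 to 2004-10-31: 8 months at 1.7% → €3981000 × 1.7% × 8/12 = €45118.0000
2004-11-01 to 2004-12-31: 2 months at 0.95% → €3981000 × 0.95% × 2/12 = €6303.2500
Total = €52748.2500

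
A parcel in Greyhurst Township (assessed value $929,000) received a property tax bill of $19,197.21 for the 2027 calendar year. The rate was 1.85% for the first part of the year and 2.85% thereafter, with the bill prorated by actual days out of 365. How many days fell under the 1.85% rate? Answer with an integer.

286 days

Let d = days at the first rate; then 365 − d days at the second rate.
$929,000 × [1.85%·d + 2.85%·(365−d)] / 365 = $19,197.21
Solving gives d = 286, so the new rate took effect on October 14, 2027.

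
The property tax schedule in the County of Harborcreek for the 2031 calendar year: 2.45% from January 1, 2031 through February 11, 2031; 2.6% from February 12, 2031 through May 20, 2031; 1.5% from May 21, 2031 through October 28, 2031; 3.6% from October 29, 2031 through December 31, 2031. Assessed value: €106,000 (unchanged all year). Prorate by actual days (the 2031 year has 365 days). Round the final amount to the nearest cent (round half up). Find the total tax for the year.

January 1 – February 11, 2031: 42 days at 2.45% → €106,000 × 2.45% × 42/365 = €298.8329
February 12 – May 20, 2031: 98 days at 2.6% → €106,000 × 2.6% × 98/365 = €739.9671
May 21 – October 28, 2031: 161 days at 1.5% → €106,000 × 1.5% × 161/365 = €701.3425
October 29 – December 31, 2031: 64 days at 3.6% → €106,000 × 3.6% × 64/365 = €669.1068
Total = €2,409.2493

€2,409.25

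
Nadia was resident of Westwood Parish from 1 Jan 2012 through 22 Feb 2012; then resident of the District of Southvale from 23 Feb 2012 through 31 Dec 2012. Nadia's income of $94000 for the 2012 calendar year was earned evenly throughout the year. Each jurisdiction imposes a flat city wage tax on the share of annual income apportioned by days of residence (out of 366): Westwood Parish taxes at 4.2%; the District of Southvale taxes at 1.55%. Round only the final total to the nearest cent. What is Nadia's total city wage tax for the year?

$1817.72

Westwood Parish, 1 Jan – 22 Feb 2012: 53 days → $94000 × 4.2% × 53/366 = $571.7049
The District of Southvale, 23 Feb – 31 Dec 2012: 313 days → $94000 × 1.55% × 313/366 = $1246.0137
Total = $1817.7186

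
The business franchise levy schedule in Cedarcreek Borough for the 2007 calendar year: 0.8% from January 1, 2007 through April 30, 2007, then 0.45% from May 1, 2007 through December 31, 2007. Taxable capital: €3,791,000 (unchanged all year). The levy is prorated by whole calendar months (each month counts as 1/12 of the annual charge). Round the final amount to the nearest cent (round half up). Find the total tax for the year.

January 1 – April 30, 2007: 4 months at 0.8% → €3,791,000 × 0.8% × 4/12 = €10,109.3333
May 1 – December 31, 2007: 8 months at 0.45% → €3,791,000 × 0.45% × 8/12 = €11,373.0000
Total = €21,482.3333

€21,482.33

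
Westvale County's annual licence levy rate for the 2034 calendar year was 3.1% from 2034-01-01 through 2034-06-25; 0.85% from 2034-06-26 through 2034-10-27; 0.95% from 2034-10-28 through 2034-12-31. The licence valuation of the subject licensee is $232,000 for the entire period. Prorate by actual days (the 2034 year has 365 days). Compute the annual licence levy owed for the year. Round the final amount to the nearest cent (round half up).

2034-01-01 to 2034-06-25: 176 days at 3.1% → $232,000 × 3.1% × 176/365 = $3,467.9233
2034-06-26 to 2034-10-27: 124 days at 0.85% → $232,000 × 0.85% × 124/365 = $669.9397
2034-10-28 to 2034-12-31: 65 days at 0.95% → $232,000 × 0.95% × 65/365 = $392.4932
Total = $4,530.3562

$4,530.36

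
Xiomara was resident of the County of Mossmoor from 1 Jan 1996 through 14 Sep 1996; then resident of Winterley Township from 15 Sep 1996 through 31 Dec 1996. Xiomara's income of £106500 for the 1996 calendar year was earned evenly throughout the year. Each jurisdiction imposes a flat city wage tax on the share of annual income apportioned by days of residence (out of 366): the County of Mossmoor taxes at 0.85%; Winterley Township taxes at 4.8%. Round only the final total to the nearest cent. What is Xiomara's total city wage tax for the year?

The County of Mossmoor, 1 Jan – 14 Sep 1996: 258 days → £106500 × 0.85% × 258/366 = £638.1270
Winterley Township, 15 Sep – 31 Dec 1996: 108 days → £106500 × 4.8% × 108/366 = £1508.4590
Total = £2146.5861

£2146.59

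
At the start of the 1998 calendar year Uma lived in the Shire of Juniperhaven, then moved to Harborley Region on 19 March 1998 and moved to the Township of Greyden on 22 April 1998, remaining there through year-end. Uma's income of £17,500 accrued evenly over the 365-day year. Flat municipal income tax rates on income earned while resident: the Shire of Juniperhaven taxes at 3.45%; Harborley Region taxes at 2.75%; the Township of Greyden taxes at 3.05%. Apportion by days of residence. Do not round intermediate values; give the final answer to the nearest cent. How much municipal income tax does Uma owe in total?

£543.63

The Shire of Juniperhaven, 1 January – 18 March 1998: 77 days → £17,500 × 3.45% × 77/365 = £127.3664
Harborley Region, 19 March – 21 April 1998: 34 days → £17,500 × 2.75% × 34/365 = £44.8288
The Township of Greyden, 22 April – 31 December 1998: 254 days → £17,500 × 3.05% × 254/365 = £371.4315
Total = £543.6267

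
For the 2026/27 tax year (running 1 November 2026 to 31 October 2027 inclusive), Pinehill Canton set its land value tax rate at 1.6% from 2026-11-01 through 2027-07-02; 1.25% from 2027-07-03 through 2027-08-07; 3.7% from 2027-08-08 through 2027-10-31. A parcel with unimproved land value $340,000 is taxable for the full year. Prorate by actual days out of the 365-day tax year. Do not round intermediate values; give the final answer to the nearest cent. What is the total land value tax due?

2026-11-01 to 2027-07-02: 244 days at 1.6% → $340,000 × 1.6% × 244/365 = $3,636.6027
2027-07-03 to 2027-08-07: 36 days at 1.25% → $340,000 × 1.25% × 36/365 = $419.1781
2027-08-08 to 2027-10-31: 85 days at 3.7% → $340,000 × 3.7% × 85/365 = $2,929.5890
Total = $6,985.3699

$6,985.37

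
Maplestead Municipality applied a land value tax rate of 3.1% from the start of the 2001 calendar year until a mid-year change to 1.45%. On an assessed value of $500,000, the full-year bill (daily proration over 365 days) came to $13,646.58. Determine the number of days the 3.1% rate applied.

Let d = days at the first rate; then 365 − d days at the second rate.
$500,000 × [3.1%·d + 1.45%·(365−d)] / 365 = $13,646.58
Solving gives d = 283, so the new rate took effect on 11 October 2001.

283 days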